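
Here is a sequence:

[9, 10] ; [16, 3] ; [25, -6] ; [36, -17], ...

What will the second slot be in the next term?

-30

First slot: perfect squares: 3², 4², 5², …; 9, 16, 25, 36 → 49.
Second slot: 10, 3, -6, -17 → -30 (together with the first slot always sums to 19).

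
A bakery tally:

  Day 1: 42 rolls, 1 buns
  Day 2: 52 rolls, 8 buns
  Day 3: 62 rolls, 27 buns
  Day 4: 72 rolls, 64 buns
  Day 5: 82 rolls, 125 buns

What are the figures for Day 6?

92 rolls, 216 buns

Rolls: +10 each step, so 42, 52, 62, 72, 82 → 92.
Buns — perfect cubes: 1³, 2³, 3³, …: 1, 8, 27, 64, 125 → 216.
Putting it together: 92 rolls, 216 buns.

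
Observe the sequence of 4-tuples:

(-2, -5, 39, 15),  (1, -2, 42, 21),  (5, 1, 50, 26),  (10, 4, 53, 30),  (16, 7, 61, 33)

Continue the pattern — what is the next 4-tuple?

First coordinate: differences are 3, 4, 5, … (increasing by 1 each time), so -2, 1, 5, 10, 16 → 23.
Second coordinate — +3 each step: -5, -2, 1, 4, 7 → 10.
Third coordinate goes 39, 42, 50, 53, 61 → 64 (alternating steps +3, +8, +3, +8, …).
Fourth coordinate: differences are 6, 5, 4, … (decreasing by 1 each time), so 15, 21, 26, 30, 33 → 35.
So the next 4-tuple is (23, 10, 64, 35).

(23, 10, 64, 35)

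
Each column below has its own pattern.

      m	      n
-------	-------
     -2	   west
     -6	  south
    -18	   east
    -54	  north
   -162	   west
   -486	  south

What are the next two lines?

-1458  east; -4374  north

Column m: ×3 each step; -2, -6, -18, -54, -162, -486 → -1458 → -4374.
Column n — repeats west → south → east → north: west, south, east, north, west, south → east → north.
Putting the parts together: -1458  east and then -4374  north.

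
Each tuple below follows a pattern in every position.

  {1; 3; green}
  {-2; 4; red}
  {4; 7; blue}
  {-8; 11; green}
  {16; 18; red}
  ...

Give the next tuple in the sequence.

First coordinate: ×(-2) each step; 1, -2, 4, -8, 16 → -32.
Second coordinate: 3, 4, 7, 11, 18 → 29 (each term is the sum of the two before it).
Colour: green, red, blue, green, red → blue (repeats green → red → blue).
Combining the parts gives {-32; 29; blue}.

{-32; 29; blue}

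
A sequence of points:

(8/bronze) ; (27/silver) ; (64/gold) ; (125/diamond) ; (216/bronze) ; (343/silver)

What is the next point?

(512/gold)

First entry: perfect cubes: 2³, 3³, 4³, …; 8, 27, 64, 125, 216, 343 → 512.
Rank: repeats bronze → silver → gold → diamond, so bronze, silver, gold, diamond, bronze, silver → gold.
So the next point is (512/gold).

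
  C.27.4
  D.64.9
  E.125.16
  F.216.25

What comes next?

G.343.36

Letter goes C, D, E, F → G (letters move forward 1 place in the alphabet).
Second component — perfect cubes: 3³, 4³, 5³, …: 27, 64, 125, 216 → 343.
Third component: perfect squares: 2², 3², 4², …, so 4, 9, 16, 25 → 36.
Combining the parts gives G.343.36.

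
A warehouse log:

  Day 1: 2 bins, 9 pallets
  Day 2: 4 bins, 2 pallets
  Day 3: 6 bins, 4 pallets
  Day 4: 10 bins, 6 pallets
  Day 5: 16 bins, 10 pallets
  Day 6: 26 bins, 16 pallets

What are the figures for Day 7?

42 bins, 26 pallets

Bins: 2, 4, 6, 10, 16, 26 → 42 (each term is the sum of the two before it).
Pallets goes 9, 2, 4, 6, 10, 16 → 26 (always the previous value of the bins).
So the next line is 42 bins, 26 pallets.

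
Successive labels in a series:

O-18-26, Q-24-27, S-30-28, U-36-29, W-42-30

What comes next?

Letter — letters move forward 2 places in the alphabet: O, Q, S, U, W → Y.
Second component goes 18, 24, 30, 36, 42 → 48 (+6 each step).
For the third component, +1 each step: 26, 27, 28, 29, 30 → 31.
Putting it together: Y-48-31.

Y-48-31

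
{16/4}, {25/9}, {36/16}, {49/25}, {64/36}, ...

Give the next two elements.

{81/49}, {100/64}

First value goes 16, 25, 36, 49, 64 → 81 → 100 (perfect squares: 4², 5², 6², …).
Second value — perfect squares: 2², 3², 4², …: 4, 9, 16, 25, 36 → 49 → 64.
So the next two elements are {81/49} and {100/64}.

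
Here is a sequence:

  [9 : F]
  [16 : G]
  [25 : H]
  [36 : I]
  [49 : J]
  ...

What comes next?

First coordinate: perfect squares: 3², 4², 5², …; 9, 16, 25, 36, 49 → 64.
Letter goes F, G, H, I, J → K (letters move forward 1 place in the alphabet).
Combining the parts gives [64 : K].

[64 : K]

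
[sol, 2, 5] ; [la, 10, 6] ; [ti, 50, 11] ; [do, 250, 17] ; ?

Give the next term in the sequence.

Note: sol, la, ti, do → re (runs through the solfège scale do→ti).
Second coordinate — ×5 each step: 2, 10, 50, 250 → 1250.
Third coordinate goes 5, 6, 11, 17 → 28 (each term is the sum of the two before it).
Putting it together: [re, 1250, 28].

[re, 1250, 28]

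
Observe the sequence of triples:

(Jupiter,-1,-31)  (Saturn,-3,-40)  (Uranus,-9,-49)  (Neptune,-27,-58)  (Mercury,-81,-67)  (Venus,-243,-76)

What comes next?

Planet: runs through the planets Mercury→Neptune; Jupiter, Saturn, Uranus, Neptune, Mercury, Venus → Earth.
For the second slot, ×3 each step: -1, -3, -9, -27, -81, -243 → -729.
Third slot: −9 each step; -31, -40, -49, -58, -67, -76 → -85.
So the next triple is (Earth,-729,-85).

(Earth,-729,-85)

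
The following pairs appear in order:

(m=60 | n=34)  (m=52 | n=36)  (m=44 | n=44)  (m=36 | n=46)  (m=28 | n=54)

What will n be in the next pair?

56

N: 34, 36, 44, 46, 54 → 56 (alternating steps +2, +8, +2, +8, …).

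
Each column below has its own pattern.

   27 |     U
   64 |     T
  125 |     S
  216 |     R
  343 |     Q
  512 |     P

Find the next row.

For the first component, perfect cubes: 3³, 4³, 5³, …: 27, 64, 125, 216, 343, 512 → 729.
For the letter, letters move back 1 place in the alphabet: U, T, S, R, Q, P → O.
So the next row is 729  O.

729  O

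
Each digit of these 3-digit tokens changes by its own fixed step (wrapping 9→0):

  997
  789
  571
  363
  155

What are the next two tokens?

First digit: 9, 7, 5, 3, 1 → 9 → 7 (−2 each step, mod 10).
Second digit: −1 each step, mod 10; 9, 8, 7, 6, 5 → 4 → 3.
Third digit goes 7, 9, 1, 3, 5 → 7 → 9 (+2 each step, mod 10).
So the next two tokens are 947 and 739.

947 then 739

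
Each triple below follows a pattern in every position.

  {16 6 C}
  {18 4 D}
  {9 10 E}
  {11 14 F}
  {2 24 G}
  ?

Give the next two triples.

First component: 16, 18, 9, 11, 2 → 4 → -5 (alternating steps +2, −9, +2, −9, …).
Second component: each term is the sum of the two before it; 6, 4, 10, 14, 24 → 38 → 62.
For the letter, letters move forward 1 place in the alphabet: C, D, E, F, G → H → I.
So the next two triples are {4 38 H} and {-5 62 I}.

{4 38 H}, {-5 62 I}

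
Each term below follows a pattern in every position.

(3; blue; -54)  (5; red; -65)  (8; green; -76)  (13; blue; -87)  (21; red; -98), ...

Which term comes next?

(34; green; -109)

For the first component, each term is the sum of the two before it: 3, 5, 8, 13, 21 → 34.
Colour: repeats blue → red → green, so blue, red, green, blue, red → green.
Third component: -54, -65, -76, -87, -98 → -109 (−11 each step).
So the next term is (34; green; -109).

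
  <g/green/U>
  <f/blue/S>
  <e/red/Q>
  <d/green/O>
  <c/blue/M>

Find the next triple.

First letter: g, f, e, d, c → b (letters move back 1 place in the alphabet).
Colour: repeats green → blue → red; green, blue, red, green, blue → red.
Second letter — letters move back 2 places in the alphabet: U, S, Q, O, M → K.
So the next triple is <b/red/K>.

<b/red/K>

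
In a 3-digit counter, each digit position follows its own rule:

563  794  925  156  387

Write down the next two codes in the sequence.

518 then 749

First digit goes 5, 7, 9, 1, 3 → 5 → 7 (+2 each step, mod 10).
Second digit — +3 each step, mod 10: 6, 9, 2, 5, 8 → 1 → 4.
Third digit: 3, 4, 5, 6, 7 → 8 → 9 (+1 each step, mod 10).
So the next two codes are 518 and 749.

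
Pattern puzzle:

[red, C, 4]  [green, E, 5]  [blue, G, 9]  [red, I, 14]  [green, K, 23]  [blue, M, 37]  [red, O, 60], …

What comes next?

[green, Q, 97]

For the colour, repeats red → green → blue: red, green, blue, red, green, blue, red → green.
Letter: C, E, G, I, K, M, O → Q (letters move forward 2 places in the alphabet).
Third component — each term is the sum of the two before it: 4, 5, 9, 14, 23, 37, 60 → 97.
Putting it together: [green, Q, 97].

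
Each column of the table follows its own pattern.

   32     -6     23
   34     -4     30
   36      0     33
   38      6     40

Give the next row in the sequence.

40  14  43

First component: +2 each step; 32, 34, 36, 38 → 40.
Second component: -6, -4, 0, 6 → 14 (differences are 2, 4, 6, … (increasing by 2 each time)).
For the third component, alternating steps +7, +3, +7, +3, …: 23, 30, 33, 40 → 43.
So the next row is 40  14  43.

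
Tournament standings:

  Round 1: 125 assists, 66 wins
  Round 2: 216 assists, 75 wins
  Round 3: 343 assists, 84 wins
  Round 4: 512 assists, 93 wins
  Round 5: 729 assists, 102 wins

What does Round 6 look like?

Assists: 125, 216, 343, 512, 729 → 1000 (perfect cubes: 5³, 6³, 7³, …).
Wins — +9 each step: 66, 75, 84, 93, 102 → 111.
So the next row is 1000 assists, 111 wins.

1000 assists, 111 wins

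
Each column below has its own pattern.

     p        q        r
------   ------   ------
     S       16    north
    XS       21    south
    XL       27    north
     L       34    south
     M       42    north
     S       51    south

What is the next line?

XS  61  north

Column p: S, XS, XL, L, M, S → XS (repeats S → XS → XL → L → M).
For the column q, differences are 5, 6, 7, … (increasing by 1 each time): 16, 21, 27, 34, 42, 51 → 61.
For the column r, alternates north ↔ south: north, south, north, south, north, south → north.
Putting it together: XS  61  north.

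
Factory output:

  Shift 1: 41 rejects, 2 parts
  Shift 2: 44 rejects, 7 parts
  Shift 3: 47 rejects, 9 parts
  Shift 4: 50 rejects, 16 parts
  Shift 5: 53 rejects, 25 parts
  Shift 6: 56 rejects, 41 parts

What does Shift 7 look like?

59 rejects, 66 parts

Rejects — +3 each step: 41, 44, 47, 50, 53, 56 → 59.
Parts: each term is the sum of the two before it, so 2, 7, 9, 16, 25, 41 → 66.
So the next row is 59 rejects, 66 parts.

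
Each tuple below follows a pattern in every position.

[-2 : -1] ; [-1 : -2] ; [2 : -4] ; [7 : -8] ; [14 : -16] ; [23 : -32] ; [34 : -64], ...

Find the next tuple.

[47 : -128]

First component — differences are 1, 3, 5, … (increasing by 2 each time): -2, -1, 2, 7, 14, 23, 34 → 47.
For the second component, ×2 each step: -1, -2, -4, -8, -16, -32, -64 → -128.
Combining the parts gives [47 : -128].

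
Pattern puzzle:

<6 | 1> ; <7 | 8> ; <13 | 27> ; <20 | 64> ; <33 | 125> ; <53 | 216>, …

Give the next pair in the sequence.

First slot — each term is the sum of the two before it: 6, 7, 13, 20, 33, 53 → 86.
For the second slot, perfect cubes: 1³, 2³, 3³, …: 1, 8, 27, 64, 125, 216 → 343.
Putting it together: <86 | 343>.

<86 | 343>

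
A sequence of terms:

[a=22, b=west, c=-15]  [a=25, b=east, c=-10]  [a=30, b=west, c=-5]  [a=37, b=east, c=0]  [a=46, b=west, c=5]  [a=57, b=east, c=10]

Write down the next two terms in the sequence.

[a=70, b=west, c=15], [a=85, b=east, c=20]

A: differences are 3, 5, 7, … (increasing by 2 each time), so 22, 25, 30, 37, 46, 57 → 70 → 85.
B: alternates west ↔ east; west, east, west, east, west, east → west → east.
For the c, +5 each step: -15, -10, -5, 0, 5, 10 → 15 → 20.
Putting the parts together: [a=70, b=west, c=15] and then [a=85, b=east, c=20].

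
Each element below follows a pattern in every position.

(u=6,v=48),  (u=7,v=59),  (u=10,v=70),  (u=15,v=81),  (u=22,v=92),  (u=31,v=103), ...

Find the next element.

(u=42,v=114)

U goes 6, 7, 10, 15, 22, 31 → 42 (differences are 1, 3, 5, … (increasing by 2 each time)).
V: +11 each step; 48, 59, 70, 81, 92, 103 → 114.
Combining the parts gives (u=42,v=114).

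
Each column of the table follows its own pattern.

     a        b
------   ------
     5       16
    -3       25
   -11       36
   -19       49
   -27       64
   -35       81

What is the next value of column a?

Column a — −8 each step: 5, -3, -11, -19, -27, -35 → -43.

-43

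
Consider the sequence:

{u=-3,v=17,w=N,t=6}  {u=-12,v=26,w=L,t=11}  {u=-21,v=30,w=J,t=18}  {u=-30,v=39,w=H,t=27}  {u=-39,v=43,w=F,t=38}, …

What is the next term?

{u=-48,v=52,w=D,t=51}

U — −9 each step: -3, -12, -21, -30, -39 → -48.
V goes 17, 26, 30, 39, 43 → 52 (alternating steps +9, +4, +9, +4, …).
W: N, L, J, H, F → D (letters move back 2 places in the alphabet).
For the t, differences are 5, 7, 9, … (increasing by 2 each time): 6, 11, 18, 27, 38 → 51.
Combining the parts gives {u=-48,v=52,w=D,t=51}.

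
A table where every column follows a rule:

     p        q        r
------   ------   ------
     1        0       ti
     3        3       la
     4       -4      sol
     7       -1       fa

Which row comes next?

Column p goes 1, 3, 4, 7 → 11 (each term is the sum of the two before it).
For the column q, alternating steps +3, −7, +3, −7, …: 0, 3, -4, -1 → -8.
Column r: ti, la, sol, fa → mi (runs backward through the solfège scale do→ti).
So the next row is 11  -8  mi.

11  -8  mi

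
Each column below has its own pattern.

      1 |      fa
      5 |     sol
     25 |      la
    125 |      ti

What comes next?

625  do

For the first component, ×5 each step: 1, 5, 25, 125 → 625.
Note — runs through the solfège scale do→ti: fa, sol, la, ti → do.
So the next row is 625  do.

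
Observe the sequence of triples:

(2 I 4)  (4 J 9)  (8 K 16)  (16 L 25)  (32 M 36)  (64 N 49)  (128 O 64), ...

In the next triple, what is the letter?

Letter goes I, J, K, L, M, N, O → P (letters move forward 1 place in the alphabet).

P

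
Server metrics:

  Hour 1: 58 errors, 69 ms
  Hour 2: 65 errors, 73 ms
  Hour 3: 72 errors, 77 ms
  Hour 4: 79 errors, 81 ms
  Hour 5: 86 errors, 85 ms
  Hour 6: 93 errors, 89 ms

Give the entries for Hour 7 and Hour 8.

100 errors, 93 ms; 107 errors, 97 ms

Errors — +7 each step: 58, 65, 72, 79, 86, 93 → 100 → 107.
Ms — +4 each step: 69, 73, 77, 81, 85, 89 → 93 → 97.
Putting the parts together: 100 errors, 93 ms and then 107 errors, 97 ms.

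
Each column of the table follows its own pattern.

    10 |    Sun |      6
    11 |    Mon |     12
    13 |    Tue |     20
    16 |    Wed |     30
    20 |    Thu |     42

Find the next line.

25  Fri  56

First component — differences are 1, 2, 3, … (increasing by 1 each time): 10, 11, 13, 16, 20 → 25.
Day: runs through the weekdays Mon→Sun; Sun, Mon, Tue, Wed, Thu → Fri.
For the third component, differences are 6, 8, 10, … (increasing by 2 each time): 6, 12, 20, 30, 42 → 56.
Combining the parts gives 25  Fri  56.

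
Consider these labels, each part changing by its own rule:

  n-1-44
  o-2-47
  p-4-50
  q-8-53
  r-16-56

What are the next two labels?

s-32-59, t-64-62

Letter: n, o, p, q, r → s → t (letters move forward 1 place in the alphabet).
For the second component, ×2 each step: 1, 2, 4, 8, 16 → 32 → 64.
For the third component, +3 each step: 44, 47, 50, 53, 56 → 59 → 62.
So the next two labels are s-32-59 and t-64-62.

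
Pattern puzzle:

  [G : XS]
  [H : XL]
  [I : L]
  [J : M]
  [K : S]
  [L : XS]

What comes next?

For the letter, letters move forward 1 place in the alphabet: G, H, I, J, K, L → M.
Size — repeats XS → XL → L → M → S: XS, XL, L, M, S, XS → XL.
Combining the parts gives [M : XL].

[M : XL]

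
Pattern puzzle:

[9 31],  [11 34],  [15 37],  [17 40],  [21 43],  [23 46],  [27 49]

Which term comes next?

[29 52]

First part: alternating steps +2, +4, +2, +4, …, so 9, 11, 15, 17, 21, 23, 27 → 29.
Second part — +3 each step: 31, 34, 37, 40, 43, 46, 49 → 52.
Combining the parts gives [29 52].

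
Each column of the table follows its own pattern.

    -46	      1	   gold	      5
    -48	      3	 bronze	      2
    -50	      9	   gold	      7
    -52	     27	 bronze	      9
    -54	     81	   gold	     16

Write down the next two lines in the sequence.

-56  243  bronze  25; -58  729  gold  41

First component: −2 each step, so -46, -48, -50, -52, -54 → -56 → -58.
Second component: ×3 each step; 1, 3, 9, 27, 81 → 243 → 729.
Rank: alternates gold ↔ bronze; gold, bronze, gold, bronze, gold → bronze → gold.
For the fourth component, each term is the sum of the two before it: 5, 2, 7, 9, 16 → 25 → 41.
So the next two lines are -56  243  bronze  25 and -58  729  gold  41.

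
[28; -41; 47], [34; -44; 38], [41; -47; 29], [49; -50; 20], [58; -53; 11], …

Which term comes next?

[68; -56; 2]

First value: 28, 34, 41, 49, 58 → 68 (differences are 6, 7, 8, … (increasing by 1 each time)).
Second value: −3 each step; -41, -44, -47, -50, -53 → -56.
For the third value, −9 each step: 47, 38, 29, 20, 11 → 2.
So the next term is [68; -56; 2].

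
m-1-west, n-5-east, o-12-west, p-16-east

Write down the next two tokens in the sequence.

q-23-west, r-27-east

Letter: m, n, o, p → q → r (letters move forward 1 place in the alphabet).
For the second component, alternating steps +4, +7, +4, +7, …: 1, 5, 12, 16 → 23 → 27.
Direction: west, east, west, east → west → east (alternates west ↔ east).
So the next two tokens are q-23-west and r-27-east.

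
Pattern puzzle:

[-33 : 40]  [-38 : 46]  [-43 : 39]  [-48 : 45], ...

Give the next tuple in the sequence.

[-53 : 38]

For the first coordinate, −5 each step: -33, -38, -43, -48 → -53.
Second coordinate — alternating steps +6, −7, +6, −7, …: 40, 46, 39, 45 → 38.
So the next tuple is [-53 : 38].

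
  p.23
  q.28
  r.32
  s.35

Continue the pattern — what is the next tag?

Letter: letters move forward 1 place in the alphabet, so p, q, r, s → t.
Second component goes 23, 28, 32, 35 → 37 (differences are 5, 4, 3, … (decreasing by 1 each time)).
Putting it together: t.37.

t.37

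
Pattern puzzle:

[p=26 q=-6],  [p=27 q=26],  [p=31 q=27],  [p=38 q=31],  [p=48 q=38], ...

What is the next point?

P: differences are 1, 4, 7, … (increasing by 3 each time), so 26, 27, 31, 38, 48 → 61.
Q — always the previous value of the p: -6, 26, 27, 31, 38 → 48.
So the next point is [p=61 q=48].

[p=61 q=48]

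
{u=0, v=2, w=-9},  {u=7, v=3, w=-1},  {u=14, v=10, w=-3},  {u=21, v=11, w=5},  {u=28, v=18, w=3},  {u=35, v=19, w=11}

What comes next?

U — +7 each step: 0, 7, 14, 21, 28, 35 → 42.
V: 2, 3, 10, 11, 18, 19 → 26 (alternating steps +1, +7, +1, +7, …).
W — alternating steps +8, −2, +8, −2, …: -9, -1, -3, 5, 3, 11 → 9.
So the next triple is {u=42, v=26, w=9}.

{u=42, v=26, w=9}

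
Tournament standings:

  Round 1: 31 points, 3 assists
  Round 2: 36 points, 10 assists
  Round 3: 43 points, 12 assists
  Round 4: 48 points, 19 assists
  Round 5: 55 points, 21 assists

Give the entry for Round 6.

Points: 31, 36, 43, 48, 55 → 60 (alternating steps +5, +7, +5, +7, …).
Assists goes 3, 10, 12, 19, 21 → 28 (alternating steps +7, +2, +7, +2, …).
Putting it together: 60 points, 28 assists.

60 points, 28 assists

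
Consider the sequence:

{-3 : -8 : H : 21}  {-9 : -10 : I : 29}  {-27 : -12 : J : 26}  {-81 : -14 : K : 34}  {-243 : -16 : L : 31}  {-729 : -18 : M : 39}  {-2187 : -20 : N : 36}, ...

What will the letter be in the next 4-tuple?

O

First component: ×3 each step; -3, -9, -27, -81, -243, -729, -2187 → -6561.
Second component: -8, -10, -12, -14, -16, -18, -20 → -22 (−2 each step).
Letter: letters move forward 1 place in the alphabet, so H, I, J, K, L, M, N → O.
Fourth component: alternating steps +8, −3, +8, −3, …; 21, 29, 26, 34, 31, 39, 36 → 44.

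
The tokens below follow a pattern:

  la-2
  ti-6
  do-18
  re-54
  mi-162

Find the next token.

Note: runs through the solfège scale do→ti, so la, ti, do, re, mi → fa.
Second component: 2, 6, 18, 54, 162 → 486 (×3 each step).
Combining the parts gives fa-486.

fa-486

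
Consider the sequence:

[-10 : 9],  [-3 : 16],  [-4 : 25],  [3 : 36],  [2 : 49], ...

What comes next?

[9 : 64]

First coordinate: alternating steps +7, −1, +7, −1, …; -10, -3, -4, 3, 2 → 9.
Second coordinate — perfect squares: 3², 4², 5², …: 9, 16, 25, 36, 49 → 64.
Combining the parts gives [9 : 64].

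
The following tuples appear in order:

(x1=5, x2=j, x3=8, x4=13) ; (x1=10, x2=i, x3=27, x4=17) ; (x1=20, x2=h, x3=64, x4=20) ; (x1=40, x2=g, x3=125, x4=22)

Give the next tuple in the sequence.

X1: ×2 each step; 5, 10, 20, 40 → 80.
For the x2, letters move back 1 place in the alphabet: j, i, h, g → f.
X3: perfect cubes: 2³, 3³, 4³, …; 8, 27, 64, 125 → 216.
For the x4, differences are 4, 3, 2, … (decreasing by 1 each time): 13, 17, 20, 22 → 23.
So the next tuple is (x1=80, x2=f, x3=216, x4=23).

(x1=80, x2=f, x3=216, x4=23)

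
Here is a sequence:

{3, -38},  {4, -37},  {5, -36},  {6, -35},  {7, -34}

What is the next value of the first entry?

8

First entry: +1 each step; 3, 4, 5, 6, 7 → 8.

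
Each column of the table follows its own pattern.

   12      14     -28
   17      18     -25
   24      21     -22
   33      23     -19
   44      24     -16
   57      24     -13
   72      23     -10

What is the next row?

89  21  -7

First component — differences are 5, 7, 9, … (increasing by 2 each time): 12, 17, 24, 33, 44, 57, 72 → 89.
Second component: differences are 4, 3, 2, … (decreasing by 1 each time), so 14, 18, 21, 23, 24, 24, 23 → 21.
Third component: -28, -25, -22, -19, -16, -13, -10 → -7 (+3 each step).
Putting it together: 89  21  -7.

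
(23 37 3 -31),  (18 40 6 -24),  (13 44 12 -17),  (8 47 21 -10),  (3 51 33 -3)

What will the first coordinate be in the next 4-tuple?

First coordinate: 23, 18, 13, 8, 3 → -2 (−5 each step).

-2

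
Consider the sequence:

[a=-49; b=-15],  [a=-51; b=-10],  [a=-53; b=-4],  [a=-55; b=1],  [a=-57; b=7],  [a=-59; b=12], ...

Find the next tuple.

[a=-61; b=18]

A goes -49, -51, -53, -55, -57, -59 → -61 (−2 each step).
B: -15, -10, -4, 1, 7, 12 → 18 (alternating steps +5, +6, +5, +6, …).
Combining the parts gives [a=-61; b=18].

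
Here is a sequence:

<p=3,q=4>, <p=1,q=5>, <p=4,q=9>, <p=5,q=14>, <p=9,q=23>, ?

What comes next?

<p=14,q=37>

P: each term is the sum of the two before it; 3, 1, 4, 5, 9 → 14.
Q: 4, 5, 9, 14, 23 → 37 (each term is the sum of the two before it).
Combining the parts gives <p=14,q=37>.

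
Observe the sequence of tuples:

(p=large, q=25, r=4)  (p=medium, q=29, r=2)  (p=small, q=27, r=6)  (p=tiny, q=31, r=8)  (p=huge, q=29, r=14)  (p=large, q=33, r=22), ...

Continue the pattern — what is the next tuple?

For the p, repeats large → medium → small → tiny → huge: large, medium, small, tiny, huge, large → medium.
Q goes 25, 29, 27, 31, 29, 33 → 31 (alternating steps +4, −2, +4, −2, …).
R: 4, 2, 6, 8, 14, 22 → 36 (each term is the sum of the two before it).
Putting it together: (p=medium, q=31, r=36).

(p=medium, q=31, r=36)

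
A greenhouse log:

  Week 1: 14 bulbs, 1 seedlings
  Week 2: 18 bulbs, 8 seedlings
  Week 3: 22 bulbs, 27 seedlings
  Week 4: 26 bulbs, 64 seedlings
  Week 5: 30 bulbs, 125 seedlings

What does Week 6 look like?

34 bulbs, 216 seedlings

Bulbs — +4 each step: 14, 18, 22, 26, 30 → 34.
Seedlings — perfect cubes: 1³, 2³, 3³, …: 1, 8, 27, 64, 125 → 216.
Putting it together: 34 bulbs, 216 seedlings.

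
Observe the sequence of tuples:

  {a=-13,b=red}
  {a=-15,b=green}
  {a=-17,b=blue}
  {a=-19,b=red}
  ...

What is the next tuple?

A goes -13, -15, -17, -19 → -21 (−2 each step).
B — repeats red → green → blue: red, green, blue, red → green.
Combining the parts gives {a=-21,b=green}.

{a=-21,b=green}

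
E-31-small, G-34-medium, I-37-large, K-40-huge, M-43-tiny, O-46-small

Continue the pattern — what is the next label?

Q-49-medium

For the letter, letters move forward 2 places in the alphabet: E, G, I, K, M, O → Q.
Second component — +3 each step: 31, 34, 37, 40, 43, 46 → 49.
For the size, repeats small → medium → large → huge → tiny: small, medium, large, huge, tiny, small → medium.
So the next label is Q-49-medium.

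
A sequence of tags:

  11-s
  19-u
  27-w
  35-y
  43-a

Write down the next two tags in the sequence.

51-c, 59-e

First component goes 11, 19, 27, 35, 43 → 51 → 59 (+8 each step).
For the letter, letters move forward 2 places in the alphabet, wrapping Z→A: s, u, w, y, a → c → e.
Putting the parts together: 51-c and then 59-e.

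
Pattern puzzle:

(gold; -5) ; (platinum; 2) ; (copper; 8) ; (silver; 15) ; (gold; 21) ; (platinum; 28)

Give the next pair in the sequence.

(copper; 34)

Metal: repeats gold → platinum → copper → silver, so gold, platinum, copper, silver, gold, platinum → copper.
Second coordinate goes -5, 2, 8, 15, 21, 28 → 34 (alternating steps +7, +6, +7, +6, …).
So the next pair is (copper; 34).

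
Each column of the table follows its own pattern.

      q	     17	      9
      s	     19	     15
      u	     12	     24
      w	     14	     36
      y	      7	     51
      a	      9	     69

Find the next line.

Letter: letters move forward 2 places in the alphabet, wrapping Z→A, so q, s, u, w, y, a → c.
For the second component, alternating steps +2, −7, +2, −7, …: 17, 19, 12, 14, 7, 9 → 2.
Third component — differences are 6, 9, 12, … (increasing by 3 each time): 9, 15, 24, 36, 51, 69 → 90.
Combining the parts gives c  2  90.

c  2  90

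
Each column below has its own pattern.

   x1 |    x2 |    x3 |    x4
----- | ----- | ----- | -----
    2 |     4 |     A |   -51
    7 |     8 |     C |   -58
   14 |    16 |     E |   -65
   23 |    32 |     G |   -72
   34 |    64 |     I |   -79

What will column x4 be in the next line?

Column x4 — −7 each step: -51, -58, -65, -72, -79 → -86.

-86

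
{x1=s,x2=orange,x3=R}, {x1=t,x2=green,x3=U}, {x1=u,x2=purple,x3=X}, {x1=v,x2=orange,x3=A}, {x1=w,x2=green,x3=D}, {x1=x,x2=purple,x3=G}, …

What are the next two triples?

{x1=y,x2=orange,x3=J}, {x1=z,x2=green,x3=M}

X1 — letters move forward 1 place in the alphabet: s, t, u, v, w, x → y → z.
X2 — repeats orange → green → purple: orange, green, purple, orange, green, purple → orange → green.
X3: R, U, X, A, D, G → J → M (letters move forward 3 places in the alphabet, wrapping Z→A).
So the next two triples are {x1=y,x2=orange,x3=J} and {x1=z,x2=green,x3=M}.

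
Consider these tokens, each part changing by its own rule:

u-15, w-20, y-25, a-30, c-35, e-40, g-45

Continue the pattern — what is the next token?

i-50

Letter: u, w, y, a, c, e, g → i (letters move forward 2 places in the alphabet, wrapping Z→A).
Second component: 15, 20, 25, 30, 35, 40, 45 → 50 (+5 each step).
So the next token is i-50.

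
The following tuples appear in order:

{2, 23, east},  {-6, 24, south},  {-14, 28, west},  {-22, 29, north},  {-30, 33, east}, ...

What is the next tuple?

First value — −8 each step: 2, -6, -14, -22, -30 → -38.
For the second value, alternating steps +1, +4, +1, +4, …: 23, 24, 28, 29, 33 → 34.
For the direction, repeats east → south → west → north: east, south, west, north, east → south.
So the next tuple is {-38, 34, south}.

{-38, 34, south}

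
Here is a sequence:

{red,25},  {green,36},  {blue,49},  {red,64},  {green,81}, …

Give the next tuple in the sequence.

{blue,100}

Colour — repeats red → green → blue: red, green, blue, red, green → blue.
Second value — perfect squares: 5², 6², 7², …: 25, 36, 49, 64, 81 → 100.
So the next tuple is {blue,100}.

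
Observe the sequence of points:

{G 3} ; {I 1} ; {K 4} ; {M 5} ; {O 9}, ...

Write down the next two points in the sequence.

For the letter, letters move forward 2 places in the alphabet: G, I, K, M, O → Q → S.
Second slot: each term is the sum of the two before it, so 3, 1, 4, 5, 9 → 14 → 23.
Putting the parts together: {Q 14} and then {S 23}.

{Q 14}, {S 23}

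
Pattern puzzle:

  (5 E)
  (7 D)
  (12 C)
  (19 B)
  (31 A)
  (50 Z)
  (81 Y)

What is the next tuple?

(131 X)

For the first entry, each term is the sum of the two before it: 5, 7, 12, 19, 31, 50, 81 → 131.
Letter: letters move back 1 place in the alphabet, wrapping A→Z; E, D, C, B, A, Z, Y → X.
Putting it together: (131 X).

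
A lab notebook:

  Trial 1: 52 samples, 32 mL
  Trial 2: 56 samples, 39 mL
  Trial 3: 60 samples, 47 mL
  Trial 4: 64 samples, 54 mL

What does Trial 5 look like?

68 samples, 62 mL

Samples: 52, 56, 60, 64 → 68 (+4 each step).
For the mL, alternating steps +7, +8, +7, +8, …: 32, 39, 47, 54 → 62.
Combining the parts gives 68 samples, 62 mL.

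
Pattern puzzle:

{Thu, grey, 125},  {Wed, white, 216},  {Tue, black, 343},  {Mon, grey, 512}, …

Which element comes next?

{Sun, white, 729}

Day: runs backward through the weekdays Mon→Sun; Thu, Wed, Tue, Mon → Sun.
Shade: repeats grey → white → black, so grey, white, black, grey → white.
Third value: 125, 216, 343, 512 → 729 (perfect cubes: 5³, 6³, 7³, …).
Putting it together: {Sun, white, 729}.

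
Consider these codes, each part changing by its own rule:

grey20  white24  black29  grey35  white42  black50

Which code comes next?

For the shade, repeats grey → white → black: grey, white, black, grey, white, black → grey.
Second component: differences are 4, 5, 6, … (increasing by 1 each time), so 20, 24, 29, 35, 42, 50 → 59.
Putting it together: grey59.

grey59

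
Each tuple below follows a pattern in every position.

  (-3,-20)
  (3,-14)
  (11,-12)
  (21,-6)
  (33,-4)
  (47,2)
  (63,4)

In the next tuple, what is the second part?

Second part: -20, -14, -12, -6, -4, 2, 4 → 10 (alternating steps +6, +2, +6, +2, …).

10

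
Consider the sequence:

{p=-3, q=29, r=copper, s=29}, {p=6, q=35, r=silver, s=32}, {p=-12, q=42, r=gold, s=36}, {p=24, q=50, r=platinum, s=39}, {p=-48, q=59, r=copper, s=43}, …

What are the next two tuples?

P: -3, 6, -12, 24, -48 → 96 → -192 (×(-2) each step).
Q goes 29, 35, 42, 50, 59 → 69 → 80 (differences are 6, 7, 8, … (increasing by 1 each time)).
R: repeats copper → silver → gold → platinum; copper, silver, gold, platinum, copper → silver → gold.
S: alternating steps +3, +4, +3, +4, …; 29, 32, 36, 39, 43 → 46 → 50.
Putting the parts together: {p=96, q=69, r=silver, s=46} and then {p=-192, q=80, r=gold, s=50}.

{p=96, q=69, r=silver, s=46}, {p=-192, q=80, r=gold, s=50}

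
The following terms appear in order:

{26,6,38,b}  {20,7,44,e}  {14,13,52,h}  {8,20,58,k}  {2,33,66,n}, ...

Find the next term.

First coordinate — −6 each step: 26, 20, 14, 8, 2 → -4.
For the second coordinate, each term is the sum of the two before it: 6, 7, 13, 20, 33 → 53.
Third coordinate: 38, 44, 52, 58, 66 → 72 (alternating steps +6, +8, +6, +8, …).
Letter: letters move forward 3 places in the alphabet; b, e, h, k, n → q.
Combining the parts gives {-4,53,72,q}.

{-4,53,72,q}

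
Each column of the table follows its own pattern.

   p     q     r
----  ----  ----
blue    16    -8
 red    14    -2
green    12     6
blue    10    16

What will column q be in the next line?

Column q goes 16, 14, 12, 10 → 8 (−2 each step).

8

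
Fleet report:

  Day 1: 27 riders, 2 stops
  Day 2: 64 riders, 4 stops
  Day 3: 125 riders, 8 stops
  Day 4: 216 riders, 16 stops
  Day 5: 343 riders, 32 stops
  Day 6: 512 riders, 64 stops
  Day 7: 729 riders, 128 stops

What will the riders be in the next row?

1000

Riders goes 27, 64, 125, 216, 343, 512, 729 → 1000 (perfect cubes: 3³, 4³, 5³, …).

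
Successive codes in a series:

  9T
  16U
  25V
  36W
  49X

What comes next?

64Y

First component: perfect squares: 3², 4², 5², …, so 9, 16, 25, 36, 49 → 64.
Letter: T, U, V, W, X → Y (letters move forward 1 place in the alphabet).
Putting it together: 64Y.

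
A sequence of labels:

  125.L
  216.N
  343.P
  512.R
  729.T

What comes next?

First component goes 125, 216, 343, 512, 729 → 1000 (perfect cubes: 5³, 6³, 7³, …).
Letter — letters move forward 2 places in the alphabet: L, N, P, R, T → V.
Putting it together: 1000.V.

1000.V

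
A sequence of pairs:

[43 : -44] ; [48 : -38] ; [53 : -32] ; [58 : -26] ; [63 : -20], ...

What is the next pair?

First component: +5 each step; 43, 48, 53, 58, 63 → 68.
Second component — +6 each step: -44, -38, -32, -26, -20 → -14.
Combining the parts gives [68 : -14].

[68 : -14]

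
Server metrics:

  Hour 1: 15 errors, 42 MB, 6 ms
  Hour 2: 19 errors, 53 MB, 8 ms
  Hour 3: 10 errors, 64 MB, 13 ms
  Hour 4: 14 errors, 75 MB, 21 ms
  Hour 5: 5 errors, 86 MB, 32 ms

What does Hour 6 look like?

Errors: alternating steps +4, −9, +4, −9, …, so 15, 19, 10, 14, 5 → 9.
MB: +11 each step, so 42, 53, 64, 75, 86 → 97.
Ms goes 6, 8, 13, 21, 32 → 46 (differences are 2, 5, 8, … (increasing by 3 each time)).
Combining the parts gives 9 errors, 97 MB, 46 ms.

9 errors, 97 MB, 46 ms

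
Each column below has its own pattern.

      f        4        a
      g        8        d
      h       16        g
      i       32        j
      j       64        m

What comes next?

For the first letter, letters move forward 1 place in the alphabet: f, g, h, i, j → k.
Second component: ×2 each step, so 4, 8, 16, 32, 64 → 128.
For the second letter, letters move forward 3 places in the alphabet: a, d, g, j, m → p.
Combining the parts gives k  128  p.

k  128  p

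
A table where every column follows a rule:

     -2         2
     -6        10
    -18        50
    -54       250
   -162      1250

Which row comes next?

First component: -2, -6, -18, -54, -162 → -486 (×3 each step).
Second component: 2, 10, 50, 250, 1250 → 6250 (×5 each step).
Combining the parts gives -486  6250.

-486  6250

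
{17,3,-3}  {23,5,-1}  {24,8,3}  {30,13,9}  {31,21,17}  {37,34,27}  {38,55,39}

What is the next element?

{44,89,53}

First slot goes 17, 23, 24, 30, 31, 37, 38 → 44 (alternating steps +6, +1, +6, +1, …).
Second slot: 3, 5, 8, 13, 21, 34, 55 → 89 (each term is the sum of the two before it).
Third slot: differences are 2, 4, 6, … (increasing by 2 each time); -3, -1, 3, 9, 17, 27, 39 → 53.
Combining the parts gives {44,89,53}.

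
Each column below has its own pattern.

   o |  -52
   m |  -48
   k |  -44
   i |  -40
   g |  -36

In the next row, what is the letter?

Letter — letters move back 2 places in the alphabet: o, m, k, i, g → e.

e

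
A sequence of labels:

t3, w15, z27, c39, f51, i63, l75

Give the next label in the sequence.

o87

Letter — letters move forward 3 places in the alphabet, wrapping Z→A: t, w, z, c, f, i, l → o.
Second component: 3, 15, 27, 39, 51, 63, 75 → 87 (+12 each step).
Putting it together: o87.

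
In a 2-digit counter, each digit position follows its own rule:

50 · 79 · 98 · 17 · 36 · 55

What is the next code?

First digit: +2 each step, mod 10; 5, 7, 9, 1, 3, 5 → 7.
Second digit — −1 each step, mod 10: 0, 9, 8, 7, 6, 5 → 4.
Combining the parts gives 74.

74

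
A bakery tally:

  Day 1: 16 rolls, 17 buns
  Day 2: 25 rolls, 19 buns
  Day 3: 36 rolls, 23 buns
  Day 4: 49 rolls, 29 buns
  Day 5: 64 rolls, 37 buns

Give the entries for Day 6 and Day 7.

Rolls goes 16, 25, 36, 49, 64 → 81 → 100 (perfect squares: 4², 5², 6², …).
Buns: differences are 2, 4, 6, … (increasing by 2 each time); 17, 19, 23, 29, 37 → 47 → 59.
So the next two records are 81 rolls, 47 buns and 100 rolls, 59 buns.

81 rolls, 47 buns; 100 rolls, 59 buns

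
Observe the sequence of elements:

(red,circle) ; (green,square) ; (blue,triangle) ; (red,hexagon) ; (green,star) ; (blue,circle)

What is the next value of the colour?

red

Colour — repeats red → green → blue: red, green, blue, red, green, blue → red.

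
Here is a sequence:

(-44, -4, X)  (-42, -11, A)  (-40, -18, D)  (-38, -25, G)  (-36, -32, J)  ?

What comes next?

(-34, -39, M)

First value goes -44, -42, -40, -38, -36 → -34 (+2 each step).
Second value — −7 each step: -4, -11, -18, -25, -32 → -39.
Letter: X, A, D, G, J → M (letters move forward 3 places in the alphabet, wrapping Z→A).
Putting it together: (-34, -39, M).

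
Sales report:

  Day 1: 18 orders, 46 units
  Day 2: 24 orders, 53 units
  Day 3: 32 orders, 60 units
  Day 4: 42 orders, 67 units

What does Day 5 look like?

54 orders, 74 units

For the orders, differences are 6, 8, 10, … (increasing by 2 each time): 18, 24, 32, 42 → 54.
Units: +7 each step; 46, 53, 60, 67 → 74.
So the next row is 54 orders, 74 units.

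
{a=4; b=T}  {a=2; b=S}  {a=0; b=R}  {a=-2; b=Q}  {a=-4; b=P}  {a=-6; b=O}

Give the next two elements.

{a=-8; b=N}, {a=-10; b=M}

A: −2 each step; 4, 2, 0, -2, -4, -6 → -8 → -10.
B goes T, S, R, Q, P, O → N → M (letters move back 1 place in the alphabet).
So the next two elements are {a=-8; b=N} and {a=-10; b=M}.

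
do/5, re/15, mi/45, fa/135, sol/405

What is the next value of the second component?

Second component: ×3 each step, so 5, 15, 45, 135, 405 → 1215.

1215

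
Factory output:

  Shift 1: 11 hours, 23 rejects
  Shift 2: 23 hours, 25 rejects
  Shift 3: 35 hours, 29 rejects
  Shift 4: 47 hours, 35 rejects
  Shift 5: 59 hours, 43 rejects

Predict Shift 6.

Hours: 11, 23, 35, 47, 59 → 71 (+12 each step).
Rejects: differences are 2, 4, 6, … (increasing by 2 each time); 23, 25, 29, 35, 43 → 53.
Combining the parts gives 71 hours, 53 rejects.

71 hours, 53 rejects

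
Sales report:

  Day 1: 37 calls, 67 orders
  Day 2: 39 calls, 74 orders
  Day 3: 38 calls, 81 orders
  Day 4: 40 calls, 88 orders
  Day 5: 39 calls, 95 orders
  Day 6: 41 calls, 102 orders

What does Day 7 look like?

40 calls, 109 orders

Calls: alternating steps +2, −1, +2, −1, …; 37, 39, 38, 40, 39, 41 → 40.
Orders goes 67, 74, 81, 88, 95, 102 → 109 (+7 each step).
Combining the parts gives 40 calls, 109 orders.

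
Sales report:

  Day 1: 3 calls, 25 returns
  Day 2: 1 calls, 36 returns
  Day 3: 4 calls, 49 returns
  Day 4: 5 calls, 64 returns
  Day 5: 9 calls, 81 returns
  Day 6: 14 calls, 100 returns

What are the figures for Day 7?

23 calls, 121 returns

Calls: each term is the sum of the two before it; 3, 1, 4, 5, 9, 14 → 23.
For the returns, perfect squares: 5², 6², 7², …: 25, 36, 49, 64, 81, 100 → 121.
Combining the parts gives 23 calls, 121 returns.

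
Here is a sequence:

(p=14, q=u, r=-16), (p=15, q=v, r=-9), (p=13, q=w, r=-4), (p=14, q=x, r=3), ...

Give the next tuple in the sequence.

P: 14, 15, 13, 14 → 12 (alternating steps +1, −2, +1, −2, …).
Q — letters move forward 1 place in the alphabet: u, v, w, x → y.
R: alternating steps +7, +5, +7, +5, …; -16, -9, -4, 3 → 8.
So the next tuple is (p=12, q=y, r=8).

(p=12, q=y, r=8)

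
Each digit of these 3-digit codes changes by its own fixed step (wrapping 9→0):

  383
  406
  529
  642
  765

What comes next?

First digit: +1 each step, mod 10, so 3, 4, 5, 6, 7 → 8.
Second digit goes 8, 0, 2, 4, 6 → 8 (+2 each step, mod 10).
Third digit: +3 each step, mod 10, so 3, 6, 9, 2, 5 → 8.
Putting it together: 888.

888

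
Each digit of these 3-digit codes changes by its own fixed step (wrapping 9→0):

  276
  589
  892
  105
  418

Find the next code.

721

First digit: +3 each step, mod 10; 2, 5, 8, 1, 4 → 7.
Second digit: +1 each step, mod 10; 7, 8, 9, 0, 1 → 2.
For the third digit, +3 each step, mod 10: 6, 9, 2, 5, 8 → 1.
So the next code is 721.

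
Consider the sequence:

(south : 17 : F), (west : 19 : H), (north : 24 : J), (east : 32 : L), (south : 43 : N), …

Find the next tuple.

(west : 57 : P)

Direction goes south, west, north, east, south → west (repeats south → west → north → east).
For the second entry, differences are 2, 5, 8, … (increasing by 3 each time): 17, 19, 24, 32, 43 → 57.
Letter: letters move forward 2 places in the alphabet, so F, H, J, L, N → P.
Putting it together: (west : 57 : P).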